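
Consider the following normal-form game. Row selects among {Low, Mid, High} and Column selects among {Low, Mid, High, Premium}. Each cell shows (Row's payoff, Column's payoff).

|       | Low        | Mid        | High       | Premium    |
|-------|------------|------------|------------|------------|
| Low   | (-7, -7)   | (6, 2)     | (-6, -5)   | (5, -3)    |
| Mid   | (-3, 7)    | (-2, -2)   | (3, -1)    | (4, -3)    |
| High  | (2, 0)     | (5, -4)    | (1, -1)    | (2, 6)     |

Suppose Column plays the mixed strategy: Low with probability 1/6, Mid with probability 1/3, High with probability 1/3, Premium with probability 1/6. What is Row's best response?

Compute Row's expected payoff from each pure strategy against the given mix.
Low: (1/6)·(-7) + (1/3)·6 + (1/3)·(-6) + (1/6)·5 = -1/3
Mid: (1/6)·(-3) + (1/3)·(-2) + (1/3)·3 + (1/6)·4 = 1/2
High: (1/6)·2 + (1/3)·5 + (1/3)·1 + (1/6)·2 = 8/3
Highest expected payoff is 8/3, from High.

High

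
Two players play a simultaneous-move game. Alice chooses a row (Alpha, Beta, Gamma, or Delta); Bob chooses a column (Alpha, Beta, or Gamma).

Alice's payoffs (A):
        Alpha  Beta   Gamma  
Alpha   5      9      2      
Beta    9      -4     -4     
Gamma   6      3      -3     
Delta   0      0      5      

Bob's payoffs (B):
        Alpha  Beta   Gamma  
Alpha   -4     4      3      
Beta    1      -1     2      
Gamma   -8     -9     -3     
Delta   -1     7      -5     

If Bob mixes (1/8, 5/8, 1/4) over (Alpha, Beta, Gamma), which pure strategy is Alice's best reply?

Compute Alice's expected payoff from each pure strategy against the given mix.
Alpha: (1/8)·5 + (5/8)·9 + (1/4)·2 = 27/4
Beta: (1/8)·9 + (5/8)·(-4) + (1/4)·(-4) = -19/8
Gamma: (1/8)·6 + (5/8)·3 + (1/4)·(-3) = 15/8
Delta: (1/8)·0 + (5/8)·0 + (1/4)·5 = 5/4
Highest expected payoff is 27/4, from Alpha.

Alpha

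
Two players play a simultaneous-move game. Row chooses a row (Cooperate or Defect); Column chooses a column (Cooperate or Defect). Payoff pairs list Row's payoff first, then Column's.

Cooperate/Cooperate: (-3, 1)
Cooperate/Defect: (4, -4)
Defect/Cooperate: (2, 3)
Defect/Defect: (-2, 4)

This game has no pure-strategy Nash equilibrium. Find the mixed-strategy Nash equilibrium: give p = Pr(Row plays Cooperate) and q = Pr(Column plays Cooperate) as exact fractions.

Each player's mixing probability is pinned down by making the *other* player indifferent.
Column indifferent between Cooperate and Defect: p·1 + (1−p)·3 = p·(-4) + (1−p)·4 ⟹ 3 + (-2)p = 4 + (-8)p ⟹ p = 1/6.
Row indifferent between Cooperate and Defect: q·(-3) + (1−q)·4 = q·2 + (1−q)·(-2) ⟹ 4 + (-7)q = (-2) + 4q ⟹ q = 6/11.

p = 1/6, q = 6/11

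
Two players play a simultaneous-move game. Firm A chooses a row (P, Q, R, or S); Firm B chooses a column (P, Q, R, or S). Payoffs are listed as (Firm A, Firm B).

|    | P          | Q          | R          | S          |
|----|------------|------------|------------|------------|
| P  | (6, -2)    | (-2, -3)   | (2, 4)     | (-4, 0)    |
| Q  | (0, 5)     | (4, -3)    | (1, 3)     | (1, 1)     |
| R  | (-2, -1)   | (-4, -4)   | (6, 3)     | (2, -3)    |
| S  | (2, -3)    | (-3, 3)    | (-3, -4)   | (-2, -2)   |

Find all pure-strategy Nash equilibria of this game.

Find each player's best response to every opponent strategy; NE are the intersections.
Firm A's best responses — vs P: P (payoff 6); vs Q: Q (payoff 4); vs R: R (payoff 6); vs S: R (payoff 2).
Firm B's best responses — vs P: R (payoff 4); vs Q: P (payoff 5); vs R: R (payoff 3); vs S: Q (payoff 3).
The only mutual best response is (R, R); neither player gains by switching there.

(R, R)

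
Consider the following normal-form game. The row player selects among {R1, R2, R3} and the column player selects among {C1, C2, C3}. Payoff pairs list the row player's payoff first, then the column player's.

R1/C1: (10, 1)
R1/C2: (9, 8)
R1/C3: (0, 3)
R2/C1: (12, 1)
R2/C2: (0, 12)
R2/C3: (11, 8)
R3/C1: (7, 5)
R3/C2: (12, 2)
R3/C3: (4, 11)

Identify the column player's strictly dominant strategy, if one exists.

No strictly dominant strategy

A strategy is strictly dominant if it gives the column player a strictly higher payoff than every other strategy, against every choice by the opponent.
C1 is not dominant: against R1, C2 gives 8 > 1.
C2 is not dominant: against R3, C1 gives 5 > 2.
C3 is not dominant: against R1, C2 gives 8 > 3.
No single strategy is best against every opponent action.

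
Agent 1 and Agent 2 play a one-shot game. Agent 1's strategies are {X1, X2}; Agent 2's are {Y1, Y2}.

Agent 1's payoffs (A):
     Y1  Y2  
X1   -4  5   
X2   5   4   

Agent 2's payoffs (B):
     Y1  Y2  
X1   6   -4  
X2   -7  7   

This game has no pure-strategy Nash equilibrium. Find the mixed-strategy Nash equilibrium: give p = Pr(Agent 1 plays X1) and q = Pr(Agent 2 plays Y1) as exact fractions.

Each player's mixing probability is pinned down by making the *other* player indifferent.
Agent 2 indifferent between Y1 and Y2: p·6 + (1−p)·(-7) = p·(-4) + (1−p)·7 ⟹ (-7) + 13p = 7 + (-11)p ⟹ p = 7/12.
Agent 1 indifferent between X1 and X2: q·(-4) + (1−q)·5 = q·5 + (1−q)·4 ⟹ 5 + (-9)q = 4 + 1q ⟹ q = 1/10.

p = 7/12, q = 1/10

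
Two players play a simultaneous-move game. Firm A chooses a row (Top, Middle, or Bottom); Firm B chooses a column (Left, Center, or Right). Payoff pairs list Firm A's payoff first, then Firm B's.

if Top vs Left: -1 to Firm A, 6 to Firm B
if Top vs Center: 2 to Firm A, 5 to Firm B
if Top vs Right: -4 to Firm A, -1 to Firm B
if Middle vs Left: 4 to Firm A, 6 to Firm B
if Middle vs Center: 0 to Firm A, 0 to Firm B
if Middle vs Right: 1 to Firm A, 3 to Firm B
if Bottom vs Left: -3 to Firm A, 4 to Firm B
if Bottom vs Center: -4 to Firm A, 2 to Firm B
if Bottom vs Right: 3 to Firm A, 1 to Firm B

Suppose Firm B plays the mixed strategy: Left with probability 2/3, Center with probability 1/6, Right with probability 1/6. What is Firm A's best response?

Middle

Firm A's best reply maximizes expected payoff against the mix.
Top: (2/3)·(-1) + (1/6)·2 + (1/6)·(-4) = -1
Middle: (2/3)·4 + (1/6)·0 + (1/6)·1 = 17/6
Bottom: (2/3)·(-3) + (1/6)·(-4) + (1/6)·3 = -13/6
Highest expected payoff is 17/6, from Middle.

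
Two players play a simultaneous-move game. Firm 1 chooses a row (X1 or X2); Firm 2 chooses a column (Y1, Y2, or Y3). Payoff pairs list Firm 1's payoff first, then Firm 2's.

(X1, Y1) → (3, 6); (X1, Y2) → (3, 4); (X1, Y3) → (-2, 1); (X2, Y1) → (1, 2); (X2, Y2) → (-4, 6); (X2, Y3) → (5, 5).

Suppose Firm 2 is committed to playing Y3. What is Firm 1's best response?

With Firm 2 fixed at Y3, Firm 1's payoffs are: X1 → -2, X2 → 5.
The maximum is 5, achieved by X2.

X2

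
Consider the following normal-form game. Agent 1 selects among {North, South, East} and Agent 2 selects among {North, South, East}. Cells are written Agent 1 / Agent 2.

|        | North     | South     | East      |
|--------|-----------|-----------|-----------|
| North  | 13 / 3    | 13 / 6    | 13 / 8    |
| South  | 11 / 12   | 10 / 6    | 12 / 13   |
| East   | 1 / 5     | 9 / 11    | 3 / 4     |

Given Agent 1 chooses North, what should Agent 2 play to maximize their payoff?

East

With Agent 1 fixed at North, Agent 2's payoffs are: North → 3, South → 6, East → 8.
The maximum is 8, achieved by East.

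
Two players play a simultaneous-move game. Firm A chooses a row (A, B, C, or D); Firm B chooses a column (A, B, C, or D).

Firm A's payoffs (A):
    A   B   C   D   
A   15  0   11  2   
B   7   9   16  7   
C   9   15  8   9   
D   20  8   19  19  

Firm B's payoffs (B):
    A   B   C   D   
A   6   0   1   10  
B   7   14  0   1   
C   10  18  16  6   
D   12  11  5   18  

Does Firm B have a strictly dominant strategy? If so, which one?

None

A strategy is strictly dominant if it gives Firm B a strictly higher payoff than every other strategy, against every choice by the opponent.
A is not dominant: against A, D gives 10 > 6.
B is not dominant: against A, A gives 6 > 0.
C is not dominant: against A, A gives 6 > 1.
D is not dominant: against B, A gives 7 > 1.
No single strategy is best against every opponent action.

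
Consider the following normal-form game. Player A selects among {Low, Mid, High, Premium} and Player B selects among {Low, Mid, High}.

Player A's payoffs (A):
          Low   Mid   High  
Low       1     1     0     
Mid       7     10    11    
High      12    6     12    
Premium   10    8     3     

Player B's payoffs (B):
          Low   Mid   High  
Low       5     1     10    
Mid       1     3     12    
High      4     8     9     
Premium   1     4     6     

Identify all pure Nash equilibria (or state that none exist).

(High, High)

Check mutual best responses: a cell is a NE iff neither player can gain by unilaterally deviating.
Player A's best responses — vs Low: High (payoff 12); vs Mid: Mid (payoff 10); vs High: High (payoff 12).
Player B's best responses — vs Low: High (payoff 10); vs Mid: High (payoff 12); vs High: High (payoff 9); vs Premium: High (payoff 6).
The only mutual best response is (High, High); neither player gains by switching there.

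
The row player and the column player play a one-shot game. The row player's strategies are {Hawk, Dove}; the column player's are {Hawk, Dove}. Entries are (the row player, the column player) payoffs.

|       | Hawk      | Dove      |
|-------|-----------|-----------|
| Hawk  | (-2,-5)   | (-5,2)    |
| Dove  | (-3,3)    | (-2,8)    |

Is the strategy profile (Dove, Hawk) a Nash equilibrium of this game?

Holding the column player at Hawk: the row player gets -3 from Dove but could get -2 by switching to Hawk. The row player has a profitable deviation.

No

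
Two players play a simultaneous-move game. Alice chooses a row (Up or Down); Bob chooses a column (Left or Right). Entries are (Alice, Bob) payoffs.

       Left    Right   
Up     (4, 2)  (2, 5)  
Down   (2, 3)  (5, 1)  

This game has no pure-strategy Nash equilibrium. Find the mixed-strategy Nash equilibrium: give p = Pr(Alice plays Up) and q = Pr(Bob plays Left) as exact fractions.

p = 2/5, q = 3/5

Each player's mixing probability is pinned down by making the *other* player indifferent.
Bob indifferent between Left and Right: p·2 + (1−p)·3 = p·5 + (1−p)·1 ⟹ 3 + (-1)p = 1 + 4p ⟹ p = 2/5.
Alice indifferent between Up and Down: q·4 + (1−q)·2 = q·2 + (1−q)·5 ⟹ 2 + 2q = 5 + (-3)q ⟹ q = 3/5.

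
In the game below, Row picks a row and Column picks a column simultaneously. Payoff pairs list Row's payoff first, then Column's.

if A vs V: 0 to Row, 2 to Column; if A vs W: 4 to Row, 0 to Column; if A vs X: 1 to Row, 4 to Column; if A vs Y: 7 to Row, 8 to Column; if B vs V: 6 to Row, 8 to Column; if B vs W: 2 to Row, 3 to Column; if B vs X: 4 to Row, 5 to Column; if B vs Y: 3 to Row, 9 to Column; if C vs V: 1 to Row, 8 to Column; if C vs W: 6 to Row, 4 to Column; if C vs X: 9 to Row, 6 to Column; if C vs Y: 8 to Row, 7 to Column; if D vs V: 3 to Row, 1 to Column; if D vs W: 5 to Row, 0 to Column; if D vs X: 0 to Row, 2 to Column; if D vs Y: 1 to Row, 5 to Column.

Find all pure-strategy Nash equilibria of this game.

None

Find each player's best response to every opponent strategy; NE are the intersections.
Row's best responses — vs V: B (payoff 6); vs W: C (payoff 6); vs X: C (payoff 9); vs Y: C (payoff 8).
Column's best responses — vs A: Y (payoff 8); vs B: Y (payoff 9); vs C: V (payoff 8); vs D: Y (payoff 5).
No cell has both players best-responding. For instance, Row's best reply to W is C, but against C Column prefers V over W.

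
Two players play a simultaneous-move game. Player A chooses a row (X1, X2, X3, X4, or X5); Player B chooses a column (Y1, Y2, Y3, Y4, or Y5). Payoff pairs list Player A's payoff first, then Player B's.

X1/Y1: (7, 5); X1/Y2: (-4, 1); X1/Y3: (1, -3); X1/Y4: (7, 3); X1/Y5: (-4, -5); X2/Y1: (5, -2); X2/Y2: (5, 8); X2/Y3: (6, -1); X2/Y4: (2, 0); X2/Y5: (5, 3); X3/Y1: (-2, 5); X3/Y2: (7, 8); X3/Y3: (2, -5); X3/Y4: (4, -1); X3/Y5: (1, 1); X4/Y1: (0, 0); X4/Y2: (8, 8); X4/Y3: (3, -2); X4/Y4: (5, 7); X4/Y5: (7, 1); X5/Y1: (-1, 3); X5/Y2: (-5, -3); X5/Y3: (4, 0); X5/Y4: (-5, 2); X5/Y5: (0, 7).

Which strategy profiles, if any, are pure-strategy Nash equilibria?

(X1, Y1) and (X4, Y2)

Check mutual best responses: a cell is a NE iff neither player can gain by unilaterally deviating.
Player A's best responses — vs Y1: X1 (payoff 7); vs Y2: X4 (payoff 8); vs Y3: X2 (payoff 6); vs Y4: X1 (payoff 7); vs Y5: X4 (payoff 7).
Player B's best responses — vs X1: Y1 (payoff 5); vs X2: Y2 (payoff 8); vs X3: Y2 (payoff 8); vs X4: Y2 (payoff 8); vs X5: Y5 (payoff 7).
Mutual best responses occur at (X1, Y1) and (X4, Y2); at each, neither player gains by switching.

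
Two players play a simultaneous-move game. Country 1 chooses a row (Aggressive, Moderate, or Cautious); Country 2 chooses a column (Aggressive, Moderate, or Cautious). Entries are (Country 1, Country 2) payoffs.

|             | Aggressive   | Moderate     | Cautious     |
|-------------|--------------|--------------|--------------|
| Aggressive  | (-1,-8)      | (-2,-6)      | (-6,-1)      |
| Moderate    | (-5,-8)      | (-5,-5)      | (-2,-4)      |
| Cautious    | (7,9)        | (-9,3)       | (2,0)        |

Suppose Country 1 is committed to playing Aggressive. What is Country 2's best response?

With Country 1 fixed at Aggressive, Country 2's payoffs are: Aggressive → -8, Moderate → -6, Cautious → -1.
The maximum is -1, achieved by Cautious.

Cautious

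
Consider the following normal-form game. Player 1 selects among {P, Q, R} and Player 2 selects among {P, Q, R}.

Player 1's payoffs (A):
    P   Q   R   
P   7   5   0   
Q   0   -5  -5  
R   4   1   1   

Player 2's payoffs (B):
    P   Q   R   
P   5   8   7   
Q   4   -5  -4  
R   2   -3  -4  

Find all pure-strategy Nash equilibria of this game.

Check mutual best responses: a cell is a NE iff neither player can gain by unilaterally deviating.
Player 1's best responses — vs P: P (payoff 7); vs Q: P (payoff 5); vs R: R (payoff 1).
Player 2's best responses — vs P: Q (payoff 8); vs Q: P (payoff 4); vs R: P (payoff 2).
The only mutual best response is (P, Q); neither player gains by switching there.

(P, Q)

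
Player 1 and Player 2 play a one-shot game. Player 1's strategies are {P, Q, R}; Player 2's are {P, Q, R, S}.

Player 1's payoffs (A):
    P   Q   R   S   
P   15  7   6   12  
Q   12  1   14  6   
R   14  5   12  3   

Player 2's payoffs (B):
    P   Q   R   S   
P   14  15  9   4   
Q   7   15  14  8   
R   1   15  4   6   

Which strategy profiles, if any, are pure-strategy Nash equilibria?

A profile is a Nash equilibrium when each player is best-responding to the other.
Player 1's best responses — vs P: P (payoff 15); vs Q: P (payoff 7); vs R: Q (payoff 14); vs S: P (payoff 12).
Player 2's best responses — vs P: Q (payoff 15); vs Q: Q (payoff 15); vs R: Q (payoff 15).
The only mutual best response is (P, Q); neither player gains by switching there.

(P, Q)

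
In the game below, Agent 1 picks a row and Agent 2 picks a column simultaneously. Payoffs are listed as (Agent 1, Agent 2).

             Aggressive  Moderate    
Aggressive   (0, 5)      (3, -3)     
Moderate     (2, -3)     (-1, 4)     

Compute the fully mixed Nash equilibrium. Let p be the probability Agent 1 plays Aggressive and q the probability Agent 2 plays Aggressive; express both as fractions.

In a mixed NE each player is indifferent between their pure strategies, so the opponent's mix sets the indifference.
Agent 2 indifferent between Aggressive and Moderate: p·5 + (1−p)·(-3) = p·(-3) + (1−p)·4 ⟹ (-3) + 8p = 4 + (-7)p ⟹ p = 7/15.
Agent 1 indifferent between Aggressive and Moderate: q·0 + (1−q)·3 = q·2 + (1−q)·(-1) ⟹ 3 + (-3)q = (-1) + 3q ⟹ q = 2/3.

p = 7/15, q = 2/3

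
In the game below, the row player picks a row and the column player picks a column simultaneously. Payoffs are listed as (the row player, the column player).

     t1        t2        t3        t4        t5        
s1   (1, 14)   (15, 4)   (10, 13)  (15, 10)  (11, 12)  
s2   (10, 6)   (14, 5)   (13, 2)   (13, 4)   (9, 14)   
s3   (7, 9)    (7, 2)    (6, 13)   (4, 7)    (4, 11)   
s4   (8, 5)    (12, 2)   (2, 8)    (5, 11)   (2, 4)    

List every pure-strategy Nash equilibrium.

None

Find each player's best response to every opponent strategy; NE are the intersections.
The row player's best responses — vs t1: s2 (payoff 10); vs t2: s1 (payoff 15); vs t3: s2 (payoff 13); vs t4: s1 (payoff 15); vs t5: s1 (payoff 11).
The column player's best responses — vs s1: t1 (payoff 14); vs s2: t5 (payoff 14); vs s3: t3 (payoff 13); vs s4: t4 (payoff 11).
No cell has both players best-responding. For instance, the row player's best reply to t5 is s1, but against s1 the column player prefers t1 over t5.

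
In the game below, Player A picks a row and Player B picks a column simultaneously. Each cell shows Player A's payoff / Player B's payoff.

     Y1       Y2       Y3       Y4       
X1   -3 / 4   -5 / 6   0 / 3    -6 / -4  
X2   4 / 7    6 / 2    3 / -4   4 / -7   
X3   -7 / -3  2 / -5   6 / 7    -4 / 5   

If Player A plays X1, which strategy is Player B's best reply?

Y2

With Player A fixed at X1, Player B's payoffs are: Y1 → 4, Y2 → 6, Y3 → 3, Y4 → -4.
The maximum is 6, achieved by Y2.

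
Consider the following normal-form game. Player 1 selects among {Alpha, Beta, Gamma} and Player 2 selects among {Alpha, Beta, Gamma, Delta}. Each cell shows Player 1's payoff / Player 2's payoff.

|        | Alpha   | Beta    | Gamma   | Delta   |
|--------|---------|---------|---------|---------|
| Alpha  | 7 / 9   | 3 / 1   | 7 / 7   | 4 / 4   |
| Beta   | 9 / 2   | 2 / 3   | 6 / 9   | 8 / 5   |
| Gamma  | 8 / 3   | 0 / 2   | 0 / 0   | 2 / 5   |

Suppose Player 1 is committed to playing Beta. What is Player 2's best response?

Gamma

With Player 1 fixed at Beta, Player 2's payoffs are: Alpha → 2, Beta → 3, Gamma → 9, Delta → 5.
The maximum is 9, achieved by Gamma.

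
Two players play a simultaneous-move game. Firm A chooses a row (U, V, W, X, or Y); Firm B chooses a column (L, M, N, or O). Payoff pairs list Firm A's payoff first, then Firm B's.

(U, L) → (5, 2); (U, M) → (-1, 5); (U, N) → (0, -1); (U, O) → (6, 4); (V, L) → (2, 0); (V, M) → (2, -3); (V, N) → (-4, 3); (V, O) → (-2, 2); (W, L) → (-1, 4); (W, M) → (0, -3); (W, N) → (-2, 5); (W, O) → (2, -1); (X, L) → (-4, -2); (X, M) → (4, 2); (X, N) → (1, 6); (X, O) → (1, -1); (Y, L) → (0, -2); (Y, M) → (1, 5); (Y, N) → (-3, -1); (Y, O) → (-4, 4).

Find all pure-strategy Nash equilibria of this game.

Check mutual best responses: a cell is a NE iff neither player can gain by unilaterally deviating.
Firm A's best responses — vs L: U (payoff 5); vs M: X (payoff 4); vs N: X (payoff 1); vs O: U (payoff 6).
Firm B's best responses — vs U: M (payoff 5); vs V: N (payoff 3); vs W: N (payoff 5); vs X: N (payoff 6); vs Y: M (payoff 5).
The only mutual best response is (X, N); neither player gains by switching there.

(X, N)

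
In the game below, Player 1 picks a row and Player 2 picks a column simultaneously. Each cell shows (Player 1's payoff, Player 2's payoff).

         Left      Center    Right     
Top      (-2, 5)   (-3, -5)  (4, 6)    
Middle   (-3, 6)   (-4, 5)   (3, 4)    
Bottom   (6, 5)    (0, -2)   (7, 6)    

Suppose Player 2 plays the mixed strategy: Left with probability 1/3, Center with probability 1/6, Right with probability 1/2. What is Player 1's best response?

Compute Player 1's expected payoff from each pure strategy against the given mix.
Top: (1/3)·(-2) + (1/6)·(-3) + (1/2)·4 = 5/6
Middle: (1/3)·(-3) + (1/6)·(-4) + (1/2)·3 = -1/6
Bottom: (1/3)·6 + (1/6)·0 + (1/2)·7 = 11/2
Highest expected payoff is 11/2, from Bottom.

Bottom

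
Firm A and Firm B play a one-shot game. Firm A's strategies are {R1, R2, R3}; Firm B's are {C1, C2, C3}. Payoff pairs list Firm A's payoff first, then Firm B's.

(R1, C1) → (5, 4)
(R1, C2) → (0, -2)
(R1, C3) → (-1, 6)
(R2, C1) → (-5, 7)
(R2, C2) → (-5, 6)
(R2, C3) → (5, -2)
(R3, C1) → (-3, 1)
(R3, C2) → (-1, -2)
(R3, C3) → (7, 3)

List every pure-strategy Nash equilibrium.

(R3, C3)

A profile is a Nash equilibrium when each player is best-responding to the other.
Firm A's best responses — vs C1: R1 (payoff 5); vs C2: R1 (payoff 0); vs C3: R3 (payoff 7).
Firm B's best responses — vs R1: C3 (payoff 6); vs R2: C1 (payoff 7); vs R3: C3 (payoff 3).
The only mutual best response is (R3, C3); neither player gains by switching there.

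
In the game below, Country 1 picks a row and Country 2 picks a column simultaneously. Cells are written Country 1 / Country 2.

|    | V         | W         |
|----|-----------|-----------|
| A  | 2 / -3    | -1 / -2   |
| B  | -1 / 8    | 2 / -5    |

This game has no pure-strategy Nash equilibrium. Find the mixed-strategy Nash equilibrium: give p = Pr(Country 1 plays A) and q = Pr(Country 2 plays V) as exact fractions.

In a mixed NE each player is indifferent between their pure strategies, so the opponent's mix sets the indifference.
Country 2 indifferent between V and W: p·(-3) + (1−p)·8 = p·(-2) + (1−p)·(-5) ⟹ 8 + (-11)p = (-5) + 3p ⟹ p = 13/14.
Country 1 indifferent between A and B: q·2 + (1−q)·(-1) = q·(-1) + (1−q)·2 ⟹ (-1) + 3q = 2 + (-3)q ⟹ q = 1/2.

p = 13/14, q = 1/2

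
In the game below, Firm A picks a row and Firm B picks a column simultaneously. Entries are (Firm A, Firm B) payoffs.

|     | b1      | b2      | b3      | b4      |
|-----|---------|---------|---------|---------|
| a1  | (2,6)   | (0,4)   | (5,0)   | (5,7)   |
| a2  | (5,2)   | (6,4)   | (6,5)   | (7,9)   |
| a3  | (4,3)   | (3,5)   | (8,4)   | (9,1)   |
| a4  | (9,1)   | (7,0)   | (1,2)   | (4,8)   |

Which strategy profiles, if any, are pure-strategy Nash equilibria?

Find each player's best response to every opponent strategy; NE are the intersections.
Firm A's best responses — vs b1: a4 (payoff 9); vs b2: a4 (payoff 7); vs b3: a3 (payoff 8); vs b4: a3 (payoff 9).
Firm B's best responses — vs a1: b4 (payoff 7); vs a2: b4 (payoff 9); vs a3: b2 (payoff 5); vs a4: b4 (payoff 8).
No cell has both players best-responding. For instance, Firm A's best reply to b3 is a3, but against a3 Firm B prefers b2 over b3.

No pure-strategy Nash equilibrium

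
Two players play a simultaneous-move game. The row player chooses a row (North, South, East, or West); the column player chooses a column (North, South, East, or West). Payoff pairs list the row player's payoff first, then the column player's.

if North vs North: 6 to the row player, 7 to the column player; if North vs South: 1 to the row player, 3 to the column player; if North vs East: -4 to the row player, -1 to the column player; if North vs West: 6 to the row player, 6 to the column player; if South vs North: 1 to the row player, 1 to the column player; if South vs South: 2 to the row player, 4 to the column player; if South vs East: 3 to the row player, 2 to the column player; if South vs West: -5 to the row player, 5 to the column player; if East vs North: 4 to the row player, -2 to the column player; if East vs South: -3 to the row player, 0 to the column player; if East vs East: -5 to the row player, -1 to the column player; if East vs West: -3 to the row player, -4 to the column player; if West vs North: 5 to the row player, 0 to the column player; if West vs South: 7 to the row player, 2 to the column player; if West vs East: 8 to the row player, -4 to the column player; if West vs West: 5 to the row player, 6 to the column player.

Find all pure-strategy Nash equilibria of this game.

Find each player's best response to every opponent strategy; NE are the intersections.
The row player's best responses — vs North: North (payoff 6); vs South: West (payoff 7); vs East: West (payoff 8); vs West: North (payoff 6).
The column player's best responses — vs North: North (payoff 7); vs South: West (payoff 5); vs East: South (payoff 0); vs West: West (payoff 6).
The only mutual best response is (North, North); neither player gains by switching there.

(North, North)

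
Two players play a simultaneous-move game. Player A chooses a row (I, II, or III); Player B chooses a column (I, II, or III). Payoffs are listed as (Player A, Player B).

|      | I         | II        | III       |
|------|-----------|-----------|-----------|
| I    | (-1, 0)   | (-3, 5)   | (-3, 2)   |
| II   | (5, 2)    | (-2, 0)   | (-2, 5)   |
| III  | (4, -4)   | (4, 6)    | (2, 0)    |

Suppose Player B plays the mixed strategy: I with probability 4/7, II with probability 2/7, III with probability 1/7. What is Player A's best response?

III

Compute Player A's expected payoff from each pure strategy against the given mix.
I: (4/7)·(-1) + (2/7)·(-3) + (1/7)·(-3) = -13/7
II: (4/7)·5 + (2/7)·(-2) + (1/7)·(-2) = 2
III: (4/7)·4 + (2/7)·4 + (1/7)·2 = 26/7
Highest expected payoff is 26/7, from III.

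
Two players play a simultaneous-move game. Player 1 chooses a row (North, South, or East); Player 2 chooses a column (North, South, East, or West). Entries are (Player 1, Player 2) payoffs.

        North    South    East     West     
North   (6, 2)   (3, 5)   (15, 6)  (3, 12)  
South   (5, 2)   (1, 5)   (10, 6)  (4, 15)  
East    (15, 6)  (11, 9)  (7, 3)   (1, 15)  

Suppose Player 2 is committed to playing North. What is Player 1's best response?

East

With Player 2 fixed at North, Player 1's payoffs are: North → 6, South → 5, East → 15.
The maximum is 15, achieved by East.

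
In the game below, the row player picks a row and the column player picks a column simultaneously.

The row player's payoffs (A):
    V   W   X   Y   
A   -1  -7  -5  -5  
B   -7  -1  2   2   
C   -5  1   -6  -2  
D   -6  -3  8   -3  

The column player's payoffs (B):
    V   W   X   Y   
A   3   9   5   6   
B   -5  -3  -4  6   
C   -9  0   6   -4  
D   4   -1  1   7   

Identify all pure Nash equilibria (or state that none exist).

Check mutual best responses: a cell is a NE iff neither player can gain by unilaterally deviating.
The row player's best responses — vs V: A (payoff -1); vs W: C (payoff 1); vs X: D (payoff 8); vs Y: B (payoff 2).
The column player's best responses — vs A: W (payoff 9); vs B: Y (payoff 6); vs C: X (payoff 6); vs D: Y (payoff 7).
The only mutual best response is (B, Y); neither player gains by switching there.

(B, Y)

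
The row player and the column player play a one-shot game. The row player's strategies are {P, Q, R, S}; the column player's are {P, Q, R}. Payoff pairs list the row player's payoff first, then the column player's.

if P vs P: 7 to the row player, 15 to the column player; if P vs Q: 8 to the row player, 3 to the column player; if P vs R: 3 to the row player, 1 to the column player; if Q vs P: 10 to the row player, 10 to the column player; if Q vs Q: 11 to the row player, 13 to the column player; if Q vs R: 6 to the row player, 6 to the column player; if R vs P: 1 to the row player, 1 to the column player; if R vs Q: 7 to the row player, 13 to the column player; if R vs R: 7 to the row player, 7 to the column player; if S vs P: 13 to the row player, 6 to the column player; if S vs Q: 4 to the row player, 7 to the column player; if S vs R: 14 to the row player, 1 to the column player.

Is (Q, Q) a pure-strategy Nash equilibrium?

Holding the column player at Q: the row player gets 11 from Q, versus 8 from P, 7 from R, 4 from S. No profitable deviation for the row player.
Holding the row player at Q: the column player gets 13 from Q, versus 10 from P, 6 from R. No profitable deviation for the column player either.

Yes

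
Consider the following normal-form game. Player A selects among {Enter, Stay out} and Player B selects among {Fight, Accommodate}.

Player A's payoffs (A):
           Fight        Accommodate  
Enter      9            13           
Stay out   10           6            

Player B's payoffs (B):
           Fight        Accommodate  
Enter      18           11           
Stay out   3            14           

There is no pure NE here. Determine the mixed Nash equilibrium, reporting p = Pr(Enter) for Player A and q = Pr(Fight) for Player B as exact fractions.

p = 11/18, q = 7/8

In a mixed NE each player is indifferent between their pure strategies, so the opponent's mix sets the indifference.
Player B indifferent between Fight and Accommodate: p·18 + (1−p)·3 = p·11 + (1−p)·14 ⟹ 3 + 15p = 14 + (-3)p ⟹ p = 11/18.
Player A indifferent between Enter and Stay out: q·9 + (1−q)·13 = q·10 + (1−q)·6 ⟹ 13 + (-4)q = 6 + 4q ⟹ q = 7/8.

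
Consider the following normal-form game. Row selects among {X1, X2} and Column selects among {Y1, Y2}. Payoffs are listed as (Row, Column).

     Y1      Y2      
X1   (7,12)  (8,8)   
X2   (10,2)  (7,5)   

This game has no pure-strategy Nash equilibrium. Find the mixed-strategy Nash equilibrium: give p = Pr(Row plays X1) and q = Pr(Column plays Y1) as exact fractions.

p = 3/7, q = 1/4

Each player's mixing probability is pinned down by making the *other* player indifferent.
Column indifferent between Y1 and Y2: p·12 + (1−p)·2 = p·8 + (1−p)·5 ⟹ 2 + 10p = 5 + 3p ⟹ p = 3/7.
Row indifferent between X1 and X2: q·7 + (1−q)·8 = q·10 + (1−q)·7 ⟹ 8 + (-1)q = 7 + 3q ⟹ q = 1/4.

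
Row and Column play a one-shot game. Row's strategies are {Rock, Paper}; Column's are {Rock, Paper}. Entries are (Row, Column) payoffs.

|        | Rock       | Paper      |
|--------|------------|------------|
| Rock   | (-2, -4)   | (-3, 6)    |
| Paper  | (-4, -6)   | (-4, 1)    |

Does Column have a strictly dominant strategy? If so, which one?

Check whether one of Column's strategies beats all alternatives regardless of what the opponent does.
Paper strictly dominates: vs Rock: 6 > -4; vs Paper: 1 > -6.

Paper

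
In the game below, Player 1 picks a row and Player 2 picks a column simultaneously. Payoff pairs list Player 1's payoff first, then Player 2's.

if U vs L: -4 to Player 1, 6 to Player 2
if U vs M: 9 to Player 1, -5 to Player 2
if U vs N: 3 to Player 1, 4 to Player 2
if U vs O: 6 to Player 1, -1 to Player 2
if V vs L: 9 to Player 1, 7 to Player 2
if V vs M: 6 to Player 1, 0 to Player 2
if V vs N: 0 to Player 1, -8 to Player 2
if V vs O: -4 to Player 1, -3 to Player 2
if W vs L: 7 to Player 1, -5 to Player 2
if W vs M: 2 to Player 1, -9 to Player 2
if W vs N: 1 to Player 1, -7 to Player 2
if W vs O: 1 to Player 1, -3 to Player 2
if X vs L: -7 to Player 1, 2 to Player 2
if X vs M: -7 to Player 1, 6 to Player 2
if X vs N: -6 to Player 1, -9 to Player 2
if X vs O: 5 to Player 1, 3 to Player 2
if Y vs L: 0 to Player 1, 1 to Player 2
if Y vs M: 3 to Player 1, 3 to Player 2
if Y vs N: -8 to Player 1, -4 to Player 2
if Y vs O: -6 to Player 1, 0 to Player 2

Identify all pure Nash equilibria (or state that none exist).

(V, L)

A profile is a Nash equilibrium when each player is best-responding to the other.
Player 1's best responses — vs L: V (payoff 9); vs M: U (payoff 9); vs N: U (payoff 3); vs O: U (payoff 6).
Player 2's best responses — vs U: L (payoff 6); vs V: L (payoff 7); vs W: O (payoff -3); vs X: M (payoff 6); vs Y: M (payoff 3).
The only mutual best response is (V, L); neither player gains by switching there.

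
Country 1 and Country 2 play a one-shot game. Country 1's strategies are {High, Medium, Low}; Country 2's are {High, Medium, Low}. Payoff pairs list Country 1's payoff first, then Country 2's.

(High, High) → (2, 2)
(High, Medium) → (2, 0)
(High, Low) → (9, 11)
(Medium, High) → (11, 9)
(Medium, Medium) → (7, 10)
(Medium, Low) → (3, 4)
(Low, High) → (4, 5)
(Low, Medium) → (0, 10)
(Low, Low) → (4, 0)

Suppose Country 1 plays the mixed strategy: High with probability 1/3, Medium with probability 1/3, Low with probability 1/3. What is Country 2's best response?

Medium

Compute Country 2's expected payoff from each pure strategy against the given mix.
High: (1/3)·2 + (1/3)·9 + (1/3)·5 = 16/3
Medium: (1/3)·0 + (1/3)·10 + (1/3)·10 = 20/3
Low: (1/3)·11 + (1/3)·4 + (1/3)·0 = 5
Highest expected payoff is 20/3, from Medium.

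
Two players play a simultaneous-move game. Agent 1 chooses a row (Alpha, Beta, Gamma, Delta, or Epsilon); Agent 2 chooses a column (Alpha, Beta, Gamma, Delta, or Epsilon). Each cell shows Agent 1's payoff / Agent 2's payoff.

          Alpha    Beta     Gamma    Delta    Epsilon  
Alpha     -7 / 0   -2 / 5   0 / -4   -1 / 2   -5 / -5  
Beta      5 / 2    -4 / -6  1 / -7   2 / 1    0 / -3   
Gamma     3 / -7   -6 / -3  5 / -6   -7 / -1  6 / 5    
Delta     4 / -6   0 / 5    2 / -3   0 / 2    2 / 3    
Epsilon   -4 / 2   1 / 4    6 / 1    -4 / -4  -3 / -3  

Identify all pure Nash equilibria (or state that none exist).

A profile is a Nash equilibrium when each player is best-responding to the other.
Agent 1's best responses — vs Alpha: Beta (payoff 5); vs Beta: Epsilon (payoff 1); vs Gamma: Epsilon (payoff 6); vs Delta: Beta (payoff 2); vs Epsilon: Gamma (payoff 6).
Agent 2's best responses — vs Alpha: Beta (payoff 5); vs Beta: Alpha (payoff 2); vs Gamma: Epsilon (payoff 5); vs Delta: Beta (payoff 5); vs Epsilon: Beta (payoff 4).
Mutual best responses occur at (Beta, Alpha), (Gamma, Epsilon), and (Epsilon, Beta); at each, neither player gains by switching.

(Beta, Alpha), (Gamma, Epsilon), and (Epsilon, Beta)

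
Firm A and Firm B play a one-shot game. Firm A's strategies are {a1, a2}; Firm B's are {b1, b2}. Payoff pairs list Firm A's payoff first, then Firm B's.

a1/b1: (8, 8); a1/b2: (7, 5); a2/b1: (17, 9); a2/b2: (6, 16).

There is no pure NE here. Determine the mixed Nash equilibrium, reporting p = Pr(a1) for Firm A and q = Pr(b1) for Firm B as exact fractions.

In a mixed NE each player is indifferent between their pure strategies, so the opponent's mix sets the indifference.
Firm B indifferent between b1 and b2: p·8 + (1−p)·9 = p·5 + (1−p)·16 ⟹ 9 + (-1)p = 16 + (-11)p ⟹ p = 7/10.
Firm A indifferent between a1 and a2: q·8 + (1−q)·7 = q·17 + (1−q)·6 ⟹ 7 + 1q = 6 + 11q ⟹ q = 1/10.

p = 7/10, q = 1/10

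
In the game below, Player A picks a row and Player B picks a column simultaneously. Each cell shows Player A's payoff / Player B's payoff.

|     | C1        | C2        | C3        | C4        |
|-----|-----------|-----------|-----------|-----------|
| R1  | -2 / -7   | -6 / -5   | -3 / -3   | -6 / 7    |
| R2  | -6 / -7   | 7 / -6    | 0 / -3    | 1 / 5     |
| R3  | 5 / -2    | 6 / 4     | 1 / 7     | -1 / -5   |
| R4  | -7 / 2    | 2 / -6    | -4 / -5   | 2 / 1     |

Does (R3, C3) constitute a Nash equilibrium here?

Yes

Holding Player B at C3: Player A gets 1 from R3, versus -3 from R1, 0 from R2, -4 from R4. No profitable deviation for Player A.
Holding Player A at R3: Player B gets 7 from C3, versus -2 from C1, 4 from C2, -5 from C4. No profitable deviation for Player B either.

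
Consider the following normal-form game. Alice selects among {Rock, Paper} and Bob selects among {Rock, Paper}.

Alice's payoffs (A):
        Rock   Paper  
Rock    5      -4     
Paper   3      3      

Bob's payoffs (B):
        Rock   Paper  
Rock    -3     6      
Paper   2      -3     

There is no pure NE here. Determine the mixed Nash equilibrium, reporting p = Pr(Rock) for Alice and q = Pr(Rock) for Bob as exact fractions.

p = 5/14, q = 7/9

Each player's mixing probability is pinned down by making the *other* player indifferent.
Bob indifferent between Rock and Paper: p·(-3) + (1−p)·2 = p·6 + (1−p)·(-3) ⟹ 2 + (-5)p = (-3) + 9p ⟹ p = 5/14.
Alice indifferent between Rock and Paper: q·5 + (1−q)·(-4) = q·3 + (1−q)·3 ⟹ (-4) + 9q = 3 + 0q ⟹ q = 7/9.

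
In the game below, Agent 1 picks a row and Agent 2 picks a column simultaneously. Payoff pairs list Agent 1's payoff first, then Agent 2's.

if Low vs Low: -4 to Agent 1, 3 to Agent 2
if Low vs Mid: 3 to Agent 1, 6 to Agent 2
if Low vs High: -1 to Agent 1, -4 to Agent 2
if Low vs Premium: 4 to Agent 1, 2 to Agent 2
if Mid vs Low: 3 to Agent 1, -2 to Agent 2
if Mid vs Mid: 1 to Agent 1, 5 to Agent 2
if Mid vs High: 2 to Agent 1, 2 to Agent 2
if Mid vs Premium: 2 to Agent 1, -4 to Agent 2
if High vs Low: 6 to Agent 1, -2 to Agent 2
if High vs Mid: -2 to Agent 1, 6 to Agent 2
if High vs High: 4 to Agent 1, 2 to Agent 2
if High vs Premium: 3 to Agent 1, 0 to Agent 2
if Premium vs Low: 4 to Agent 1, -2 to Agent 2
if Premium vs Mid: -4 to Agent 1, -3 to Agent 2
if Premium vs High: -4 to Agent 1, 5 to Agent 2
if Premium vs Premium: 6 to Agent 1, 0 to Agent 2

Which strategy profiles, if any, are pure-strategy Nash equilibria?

Check mutual best responses: a cell is a NE iff neither player can gain by unilaterally deviating.
Agent 1's best responses — vs Low: High (payoff 6); vs Mid: Low (payoff 3); vs High: High (payoff 4); vs Premium: Premium (payoff 6).
Agent 2's best responses — vs Low: Mid (payoff 6); vs Mid: Mid (payoff 5); vs High: Mid (payoff 6); vs Premium: High (payoff 5).
The only mutual best response is (Low, Mid); neither player gains by switching there.

(Low, Mid)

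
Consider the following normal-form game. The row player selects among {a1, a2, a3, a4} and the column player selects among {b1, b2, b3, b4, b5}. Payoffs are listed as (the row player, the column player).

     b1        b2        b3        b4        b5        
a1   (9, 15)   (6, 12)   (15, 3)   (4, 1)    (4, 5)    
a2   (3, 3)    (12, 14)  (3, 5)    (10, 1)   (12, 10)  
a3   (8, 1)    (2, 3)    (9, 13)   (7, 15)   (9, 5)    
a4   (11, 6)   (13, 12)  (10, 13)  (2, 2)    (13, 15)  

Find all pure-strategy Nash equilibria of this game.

Check mutual best responses: a cell is a NE iff neither player can gain by unilaterally deviating.
The row player's best responses — vs b1: a4 (payoff 11); vs b2: a4 (payoff 13); vs b3: a1 (payoff 15); vs b4: a2 (payoff 10); vs b5: a4 (payoff 13).
The column player's best responses — vs a1: b1 (payoff 15); vs a2: b2 (payoff 14); vs a3: b4 (payoff 15); vs a4: b5 (payoff 15).
The only mutual best response is (a4, b5); neither player gains by switching there.

(a4, b5)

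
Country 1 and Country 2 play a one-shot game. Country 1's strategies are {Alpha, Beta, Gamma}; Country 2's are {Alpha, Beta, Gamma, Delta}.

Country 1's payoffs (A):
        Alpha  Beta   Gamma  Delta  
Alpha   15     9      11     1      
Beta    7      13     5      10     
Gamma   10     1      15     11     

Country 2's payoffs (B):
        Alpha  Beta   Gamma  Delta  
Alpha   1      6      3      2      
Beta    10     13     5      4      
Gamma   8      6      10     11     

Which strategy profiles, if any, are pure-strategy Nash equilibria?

Check mutual best responses: a cell is a NE iff neither player can gain by unilaterally deviating.
Country 1's best responses — vs Alpha: Alpha (payoff 15); vs Beta: Beta (payoff 13); vs Gamma: Gamma (payoff 15); vs Delta: Gamma (payoff 11).
Country 2's best responses — vs Alpha: Beta (payoff 6); vs Beta: Beta (payoff 13); vs Gamma: Delta (payoff 11).
Mutual best responses occur at (Beta, Beta) and (Gamma, Delta); at each, neither player gains by switching.

(Beta, Beta) and (Gamma, Delta)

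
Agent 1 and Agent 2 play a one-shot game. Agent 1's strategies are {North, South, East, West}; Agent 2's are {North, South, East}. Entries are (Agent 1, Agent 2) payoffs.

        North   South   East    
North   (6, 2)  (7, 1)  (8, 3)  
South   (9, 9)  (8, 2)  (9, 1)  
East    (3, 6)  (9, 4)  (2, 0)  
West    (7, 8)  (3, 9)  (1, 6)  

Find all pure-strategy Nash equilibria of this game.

A profile is a Nash equilibrium when each player is best-responding to the other.
Agent 1's best responses — vs North: South (payoff 9); vs South: East (payoff 9); vs East: South (payoff 9).
Agent 2's best responses — vs North: East (payoff 3); vs South: North (payoff 9); vs East: North (payoff 6); vs West: South (payoff 9).
The only mutual best response is (South, North); neither player gains by switching there.

(South, North)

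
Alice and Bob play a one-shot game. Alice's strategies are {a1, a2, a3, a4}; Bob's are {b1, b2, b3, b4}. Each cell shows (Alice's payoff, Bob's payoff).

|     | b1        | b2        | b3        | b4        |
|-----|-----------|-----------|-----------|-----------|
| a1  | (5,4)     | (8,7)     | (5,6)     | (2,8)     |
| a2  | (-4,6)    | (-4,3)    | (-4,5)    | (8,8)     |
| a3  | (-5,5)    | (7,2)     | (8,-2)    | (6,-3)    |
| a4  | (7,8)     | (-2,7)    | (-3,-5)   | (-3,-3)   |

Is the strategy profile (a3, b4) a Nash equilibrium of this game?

Holding Bob at b4: Alice gets 6 from a3 but could get 8 by switching to a2. Alice has a profitable deviation.

No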